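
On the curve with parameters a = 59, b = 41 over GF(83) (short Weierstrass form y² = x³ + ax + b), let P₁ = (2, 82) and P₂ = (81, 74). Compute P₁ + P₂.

(2, 82) + (81, 74). λ = (74 - 82)/(81 - 2) ≡ 75/79 mod 83. 79⁻¹ ≡ 62 (mod 83), so λ ≡ 2.
  x = λ² - 2 - 81 = 4 - 83 ≡ 4; y = λ·(2 - 4) - 82 ≡ 80. → (4, 80)

(4, 80)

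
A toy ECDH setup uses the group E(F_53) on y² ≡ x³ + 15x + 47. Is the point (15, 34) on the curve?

yes

y² = 34² ≡ 43; x³ + 15x + 47 = 3647 ≡ 43 (mod 53). 43 = 43.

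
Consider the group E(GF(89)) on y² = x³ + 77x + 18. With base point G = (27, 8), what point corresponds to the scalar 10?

Repeated addition: build up to 10G.
2G: tangent at (27, 8): λ = (3·27² + 77)/(2·8) ≡ 39/16. 16⁻¹ ≡ 39 (mod 89), so λ ≡ 39·39 ≡ 8.
  x = λ² - 27 - 27 = 64 - 54 ≡ 10; y = λ·(27 - 10) - 8 ≡ 39. → (10, 39)
3G: (10, 39) + (27, 8). λ = (8 - 39)/(27 - 10) ≡ 58/17 mod 89. 17⁻¹ ≡ 21 (mod 89), so λ ≡ 61.
  x = λ² - 10 - 27 = 3721 - 37 ≡ 35; y = λ·(10 - 35) - 39 ≡ 38. → (35, 38)
4G: (35, 38) + (27, 8). λ = (8 - 38)/(27 - 35) ≡ 59/81 mod 89. 81⁻¹ ≡ 11 (mod 89) since 81·11 = 891 ≡ 1, so λ ≡ 26.
  x = λ² - 35 - 27 = 676 - 62 ≡ 80; y = λ·(35 - 80) - 38 ≡ 38. → (80, 38)
5G: (80, 38) + (27, 8). λ = (8 - 38)/(27 - 80) ≡ 59/36 mod 89. 36⁻¹ ≡ 47 (mod 89) since 36·47 = 1692 ≡ 1, so λ ≡ 14.
  x = λ² - 80 - 27 = 196 - 107 ≡ 0; y = λ·(80 - 0) - 38 ≡ 14. → (0, 14)
6G: (0, 14) + (27, 8). λ = (8 - 14)/(27 - 0) ≡ 83/27 mod 89. 27⁻¹ ≡ 33 (mod 89), so λ ≡ 69.
  x = λ² - 0 - 27 = 4761 - 27 ≡ 17; y = λ·(0 - 17) - 14 ≡ 59. → (17, 59)
7G: (17, 59) + (27, 8). λ = (8 - 59)/(27 - 17) ≡ 38/10 mod 89. 10⁻¹ ≡ 9 (mod 89) since 10·9 = 90 ≡ 1, so λ ≡ 75.
  x = λ² - 17 - 27 = 5625 - 44 ≡ 63; y = λ·(17 - 63) - 59 ≡ 51. → (63, 51)
8G: (63, 51) + (27, 8). λ = (8 - 51)/(27 - 63) ≡ 46/53 mod 89. 53⁻¹ ≡ 42 (mod 89), so λ ≡ 63.
  x = λ² - 63 - 27 = 3969 - 90 ≡ 52; y = λ·(63 - 52) - 51 ≡ 19. → (52, 19)
9G: (52, 19) + (27, 8). λ = (8 - 19)/(27 - 52) ≡ 78/64 mod 89. 64⁻¹ ≡ 32 (mod 89), so λ ≡ 4.
  x = λ² - 52 - 27 = 16 - 79 ≡ 26; y = λ·(52 - 26) - 19 ≡ 85. → (26, 85)
10G: (26, 85) + (27, 8). λ = (8 - 85)/(27 - 26) ≡ 12/1 mod 89. 1⁻¹ ≡ 1 (mod 89), so λ ≡ 12.
  x = λ² - 26 - 27 = 144 - 53 ≡ 2; y = λ·(26 - 2) - 85 ≡ 25. → (2, 25)

(2, 25)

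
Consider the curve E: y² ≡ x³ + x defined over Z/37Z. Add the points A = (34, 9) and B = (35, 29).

(34, 9) + (35, 29). λ = (29 - 9)/(35 - 34) ≡ 20/1 mod 37. 1⁻¹ ≡ 1 (mod 37), so λ ≡ 20.
  x = λ² - 34 - 35 = 400 - 69 ≡ 35; y = λ·(34 - 35) - 9 ≡ 8. → (35, 8)

(35, 8)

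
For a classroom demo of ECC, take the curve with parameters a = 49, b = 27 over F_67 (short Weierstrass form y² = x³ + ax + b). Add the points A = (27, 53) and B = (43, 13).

(27, 53) + (43, 13). λ = (13 - 53)/(43 - 27) ≡ 27/16 mod 67. 16⁻¹ ≡ 21 (mod 67), so λ ≡ 31.
  x = λ² - 27 - 43 = 961 - 70 ≡ 20; y = λ·(27 - 20) - 53 ≡ 30. → (20, 30)

(20, 30)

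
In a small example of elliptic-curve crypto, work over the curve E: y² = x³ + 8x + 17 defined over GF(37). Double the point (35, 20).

(32, 0)

tangent at (35, 20): λ = (3·35² + 8)/(2·20) ≡ 20/3. 3⁻¹ ≡ 25 (mod 37) since 3·25 = 75 ≡ 1, so λ ≡ 20·25 ≡ 19.
  x = λ² - 35 - 35 = 361 - 70 ≡ 32; y = λ·(35 - 32) - 20 ≡ 0. → (32, 0)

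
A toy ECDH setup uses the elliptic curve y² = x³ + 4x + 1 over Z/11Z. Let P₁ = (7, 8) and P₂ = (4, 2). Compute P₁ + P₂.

(4, 9)

(7, 8) + (4, 2). λ = (2 - 8)/(4 - 7) ≡ 5/8 mod 11. 8⁻¹ ≡ 7 (mod 11), so λ ≡ 2.
  x = λ² - 7 - 4 = 4 - 11 ≡ 4; y = λ·(7 - 4) - 8 ≡ 9. → (4, 9)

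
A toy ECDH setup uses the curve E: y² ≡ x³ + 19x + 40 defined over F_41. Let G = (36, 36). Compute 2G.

(18, 8)

tangent at (36, 36): λ = (3·36² + 19)/(2·36) ≡ 12/31. 31⁻¹ ≡ 4 (mod 41), so λ ≡ 12·4 ≡ 7.
  x = λ² - 36 - 36 = 49 - 72 ≡ 18; y = λ·(36 - 18) - 36 ≡ 8. → (18, 8)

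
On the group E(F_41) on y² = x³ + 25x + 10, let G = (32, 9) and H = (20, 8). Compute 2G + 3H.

First 2G:
Repeated addition: build up to 2G.
2G: tangent at (32, 9): λ = (3·32² + 25)/(2·9) ≡ 22/18. 18⁻¹ ≡ 16 (mod 41) since 18·16 = 288 ≡ 1, so λ ≡ 22·16 ≡ 24.
  x = λ² - 32 - 32 = 576 - 64 ≡ 20; y = λ·(32 - 20) - 9 ≡ 33. → (20, 33)
2G = (20, 33).
Next 3H:
Repeated addition: build up to 3H.
2H: tangent at (20, 8): λ = (3·20² + 25)/(2·8) ≡ 36/16. 16⁻¹ ≡ 18 (mod 41), so λ ≡ 36·18 ≡ 33.
  x = λ² - 20 - 20 = 1089 - 40 ≡ 24; y = λ·(20 - 24) - 8 ≡ 24. → (24, 24)
3H: (24, 24) + (20, 8). λ = (8 - 24)/(20 - 24) ≡ 25/37 mod 41. 37⁻¹ ≡ 10 (mod 41), so λ ≡ 4.
  x = λ² - 24 - 20 = 16 - 44 ≡ 13; y = λ·(24 - 13) - 24 ≡ 20. → (13, 20)
3H = (13, 20).
Finally 2G + 3H:
(20, 33) + (13, 20). λ = (20 - 33)/(13 - 20) ≡ 28/34 mod 41. 34⁻¹ ≡ 35 (mod 41) since 34·35 = 1190 ≡ 1, so λ ≡ 37.
  x = λ² - 20 - 13 = 1369 - 33 ≡ 24; y = λ·(20 - 24) - 33 ≡ 24. → (24, 24)

(24, 24)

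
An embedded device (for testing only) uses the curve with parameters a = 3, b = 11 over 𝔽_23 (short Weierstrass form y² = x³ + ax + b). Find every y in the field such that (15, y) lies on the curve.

x³ + 3x + 11 = 3431 ≡ 4 (mod 23).
Square roots of 4 mod 23: 2 and 21 (since 2² = 4 ≡ 4).

2, 21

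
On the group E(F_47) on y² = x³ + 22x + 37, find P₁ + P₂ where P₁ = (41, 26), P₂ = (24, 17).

(41, 26) + (24, 17). λ = (17 - 26)/(24 - 41) ≡ 38/30 mod 47. 30⁻¹ ≡ 11 (mod 47), so λ ≡ 42.
  x = λ² - 41 - 24 = 1764 - 65 ≡ 7; y = λ·(41 - 7) - 26 ≡ 39. → (7, 39)

(7, 39)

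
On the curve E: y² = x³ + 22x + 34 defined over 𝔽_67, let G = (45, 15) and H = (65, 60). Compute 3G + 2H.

First 3G:
Repeated addition: build up to 3G.
2G: tangent at (45, 15): λ = (3·45² + 22)/(2·15) ≡ 0/30. 30⁻¹ ≡ 38 (mod 67) since 30·38 = 1140 ≡ 1, so λ ≡ 0·38 ≡ 0.
  x = λ² - 45 - 45 = 0 - 90 ≡ 44; y = λ·(45 - 44) - 15 ≡ 52. → (44, 52)
3G: (44, 52) + (45, 15). λ = (15 - 52)/(45 - 44) ≡ 30/1 mod 67. 1⁻¹ ≡ 1 (mod 67) since 1·1 = 1 ≡ 1, so λ ≡ 30.
  x = λ² - 44 - 45 = 900 - 89 ≡ 7; y = λ·(44 - 7) - 52 ≡ 53. → (7, 53)
3G = (7, 53).
Next 2H:
Repeated addition: build up to 2H.
2H: tangent at (65, 60): λ = (3·65² + 22)/(2·60) ≡ 34/53. 53⁻¹ ≡ 43 (mod 67) since 53·43 = 2279 ≡ 1, so λ ≡ 34·43 ≡ 55.
  x = λ² - 65 - 65 = 3025 - 130 ≡ 14; y = λ·(65 - 14) - 60 ≡ 65. → (14, 65)
2H = (14, 65).
Finally 3G + 2H:
(7, 53) + (14, 65). λ = (65 - 53)/(14 - 7) ≡ 12/7 mod 67. 7⁻¹ ≡ 48 (mod 67) since 7·48 = 336 ≡ 1, so λ ≡ 40.
  x = λ² - 7 - 14 = 1600 - 21 ≡ 38; y = λ·(7 - 38) - 53 ≡ 47. → (38, 47)

(38, 47)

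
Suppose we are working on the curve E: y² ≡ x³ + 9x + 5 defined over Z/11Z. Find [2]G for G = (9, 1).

(7, 9)

tangent at (9, 1): λ = (3·9² + 9)/(2·1) ≡ 10/2. 2⁻¹ ≡ 6 (mod 11), so λ ≡ 10·6 ≡ 5.
  x = λ² - 9 - 9 = 25 - 18 ≡ 7; y = λ·(9 - 7) - 1 ≡ 9. → (7, 9)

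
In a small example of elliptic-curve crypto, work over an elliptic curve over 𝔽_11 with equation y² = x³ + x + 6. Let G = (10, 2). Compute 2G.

(3, 5)

tangent at (10, 2): λ = (3·10² + 1)/(2·2) ≡ 4/4. 4⁻¹ ≡ 3 (mod 11) since 4·3 = 12 ≡ 1, so λ ≡ 4·3 ≡ 1.
  x = λ² - 10 - 10 = 1 - 20 ≡ 3; y = λ·(10 - 3) - 2 ≡ 5. → (3, 5)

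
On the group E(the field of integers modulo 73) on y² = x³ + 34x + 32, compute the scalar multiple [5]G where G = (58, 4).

(31, 12)

Double-and-add on 5 = (101)₂. Start with G = (58, 4) for the leading 1-bit.
double: tangent at (58, 4): λ = (3·58² + 34)/(2·4) ≡ 52/8. 8⁻¹ ≡ 64 (mod 73), so λ ≡ 52·64 ≡ 43.
  x = λ² - 58 - 58 = 1849 - 116 ≡ 54; y = λ·(58 - 54) - 4 ≡ 22. → (54, 22)
double: tangent at (54, 22): λ = (3·54² + 34)/(2·22) ≡ 22/44. 44⁻¹ ≡ 5 (mod 73), so λ ≡ 22·5 ≡ 37.
  x = λ² - 54 - 54 = 1369 - 108 ≡ 20; y = λ·(54 - 20) - 22 ≡ 68. → (20, 68)
add G: (20, 68) + (58, 4). λ = (4 - 68)/(58 - 20) ≡ 9/38 mod 73. 38⁻¹ ≡ 25 (mod 73) since 38·25 = 950 ≡ 1, so λ ≡ 6.
  x = λ² - 20 - 58 = 36 - 78 ≡ 31; y = λ·(20 - 31) - 68 ≡ 12. → (31, 12)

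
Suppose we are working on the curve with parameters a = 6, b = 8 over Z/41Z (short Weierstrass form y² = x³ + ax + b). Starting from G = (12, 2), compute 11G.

Double-and-add on 11 = (1011)₂. Start with G = (12, 2) for the leading 1-bit.
double: tangent at (12, 2): λ = (3·12² + 6)/(2·2) ≡ 28/4. 4⁻¹ ≡ 31 (mod 41), so λ ≡ 28·31 ≡ 7.
  x = λ² - 12 - 12 = 49 - 24 ≡ 25; y = λ·(12 - 25) - 2 ≡ 30. → (25, 30)
double: tangent at (25, 30): λ = (3·25² + 6)/(2·30) ≡ 36/19. 19⁻¹ ≡ 13 (mod 41), so λ ≡ 36·13 ≡ 17.
  x = λ² - 25 - 25 = 289 - 50 ≡ 34; y = λ·(25 - 34) - 30 ≡ 22. → (34, 22)
add G: (34, 22) + (12, 2). λ = (2 - 22)/(12 - 34) ≡ 21/19 mod 41. 19⁻¹ ≡ 13 (mod 41) since 19·13 = 247 ≡ 1, so λ ≡ 27.
  x = λ² - 34 - 12 = 729 - 46 ≡ 27; y = λ·(34 - 27) - 22 ≡ 3. → (27, 3)
double: tangent at (27, 3): λ = (3·27² + 6)/(2·3) ≡ 20/6. 6⁻¹ ≡ 7 (mod 41) since 6·7 = 42 ≡ 1, so λ ≡ 20·7 ≡ 17.
  x = λ² - 27 - 27 = 289 - 54 ≡ 30; y = λ·(27 - 30) - 3 ≡ 28. → (30, 28)
add G: (30, 28) + (12, 2). λ = (2 - 28)/(12 - 30) ≡ 15/23 mod 41. 23⁻¹ ≡ 25 (mod 41), so λ ≡ 6.
  x = λ² - 30 - 12 = 36 - 42 ≡ 35; y = λ·(30 - 35) - 28 ≡ 24. → (35, 24)

(35, 24)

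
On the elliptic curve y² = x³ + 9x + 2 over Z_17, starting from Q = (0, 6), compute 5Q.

Repeated addition: build up to 5Q.
2Q: tangent at (0, 6): λ = (3·0² + 9)/(2·6) ≡ 9/12. 12⁻¹ ≡ 10 (mod 17), so λ ≡ 9·10 ≡ 5.
  x = λ² - 0 - 0 = 25 - 0 ≡ 8; y = λ·(0 - 8) - 6 ≡ 5. → (8, 5)
3Q: (8, 5) + (0, 6). λ = (6 - 5)/(0 - 8) ≡ 1/9 mod 17. 9⁻¹ ≡ 2 (mod 17) since 9·2 = 18 ≡ 1, so λ ≡ 2.
  x = λ² - 8 - 0 = 4 - 8 ≡ 13; y = λ·(8 - 13) - 5 ≡ 2. → (13, 2)
4Q: (13, 2) + (0, 6). λ = (6 - 2)/(0 - 13) ≡ 4/4 mod 17. 4⁻¹ ≡ 13 (mod 17) since 4·13 = 52 ≡ 1, so λ ≡ 1.
  x = λ² - 13 - 0 = 1 - 13 ≡ 5; y = λ·(13 - 5) - 2 ≡ 6. → (5, 6)
5Q: (5, 6) + (0, 6). λ = (6 - 6)/(0 - 5) ≡ 0/12 mod 17. 12⁻¹ ≡ 10 (mod 17), so λ ≡ 0.
  x = λ² - 5 - 0 = 0 - 5 ≡ 12; y = λ·(5 - 12) - 6 ≡ 11. → (12, 11)

(12, 11)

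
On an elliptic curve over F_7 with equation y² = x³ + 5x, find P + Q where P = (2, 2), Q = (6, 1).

(3, 0)

(2, 2) + (6, 1). λ = (1 - 2)/(6 - 2) ≡ 6/4 mod 7. 4⁻¹ ≡ 2 (mod 7), so λ ≡ 5.
  x = λ² - 2 - 6 = 25 - 8 ≡ 3; y = λ·(2 - 3) - 2 ≡ 0. → (3, 0)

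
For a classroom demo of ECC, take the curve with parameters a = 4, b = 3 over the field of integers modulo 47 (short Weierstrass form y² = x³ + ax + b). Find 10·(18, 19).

O

Write P = (18, 19).
Double-and-add on 10 = (1010)₂. Start with P = (18, 19) for the leading 1-bit.
double: tangent at (18, 19): λ = (3·18² + 4)/(2·19) ≡ 36/38. 38⁻¹ ≡ 26 (mod 47), so λ ≡ 36·26 ≡ 43.
  x = λ² - 18 - 18 = 1849 - 36 ≡ 27; y = λ·(18 - 27) - 19 ≡ 17. → (27, 17)
double: tangent at (27, 17): λ = (3·27² + 4)/(2·17) ≡ 29/34. 34⁻¹ ≡ 18 (mod 47), so λ ≡ 29·18 ≡ 5.
  x = λ² - 27 - 27 = 25 - 54 ≡ 18; y = λ·(27 - 18) - 17 ≡ 28. → (18, 28)
add P: (18, 28) + (18, 19): same x and y₁ ≡ -y₂, so the sum is the point at infinity.
double: the point at infinity + the point at infinity = the point at infinity (identity).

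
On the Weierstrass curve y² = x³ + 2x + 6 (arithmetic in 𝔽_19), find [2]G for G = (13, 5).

tangent at (13, 5): λ = (3·13² + 2)/(2·5) ≡ 15/10. 10⁻¹ ≡ 2 (mod 19), so λ ≡ 15·2 ≡ 11.
  x = λ² - 13 - 13 = 121 - 26 ≡ 0; y = λ·(13 - 0) - 5 ≡ 5. → (0, 5)

(0, 5)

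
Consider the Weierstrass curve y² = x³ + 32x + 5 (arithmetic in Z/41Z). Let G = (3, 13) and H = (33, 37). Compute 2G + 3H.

(16, 29)

First 2G:
Repeated addition: build up to 2G.
2G: tangent at (3, 13): λ = (3·3² + 32)/(2·13) ≡ 18/26. 26⁻¹ ≡ 30 (mod 41), so λ ≡ 18·30 ≡ 7.
  x = λ² - 3 - 3 = 49 - 6 ≡ 2; y = λ·(3 - 2) - 13 ≡ 35. → (2, 35)
2G = (2, 35).
Next 3H:
Repeated addition: build up to 3H.
2H: tangent at (33, 37): λ = (3·33² + 32)/(2·37) ≡ 19/33. 33⁻¹ ≡ 5 (mod 41) since 33·5 = 165 ≡ 1, so λ ≡ 19·5 ≡ 13.
  x = λ² - 33 - 33 = 169 - 66 ≡ 21; y = λ·(33 - 21) - 37 ≡ 37. → (21, 37)
3H: (21, 37) + (33, 37). λ = (37 - 37)/(33 - 21) ≡ 0/12 mod 41. 12⁻¹ ≡ 24 (mod 41), so λ ≡ 0.
  x = λ² - 21 - 33 = 0 - 54 ≡ 28; y = λ·(21 - 28) - 37 ≡ 4. → (28, 4)
3H = (28, 4).
Finally 2G + 3H:
(2, 35) + (28, 4). λ = (4 - 35)/(28 - 2) ≡ 10/26 mod 41. 26⁻¹ ≡ 30 (mod 41), so λ ≡ 13.
  x = λ² - 2 - 28 = 169 - 30 ≡ 16; y = λ·(2 - 16) - 35 ≡ 29. → (16, 29)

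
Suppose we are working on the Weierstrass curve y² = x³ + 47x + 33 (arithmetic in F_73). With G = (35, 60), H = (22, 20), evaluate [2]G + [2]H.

First 2G:
Repeated addition: build up to 2G.
2G: tangent at (35, 60): λ = (3·35² + 47)/(2·60) ≡ 72/47. 47⁻¹ ≡ 14 (mod 73), so λ ≡ 72·14 ≡ 59.
  x = λ² - 35 - 35 = 3481 - 70 ≡ 53; y = λ·(35 - 53) - 60 ≡ 46. → (53, 46)
2G = (53, 46).
Next 2H:
Repeated addition: build up to 2H.
2H: tangent at (22, 20): λ = (3·22² + 47)/(2·20) ≡ 39/40. 40⁻¹ ≡ 42 (mod 73), so λ ≡ 39·42 ≡ 32.
  x = λ² - 22 - 22 = 1024 - 44 ≡ 31; y = λ·(22 - 31) - 20 ≡ 57. → (31, 57)
2H = (31, 57).
Finally 2G + 2H:
(53, 46) + (31, 57). λ = (57 - 46)/(31 - 53) ≡ 11/51 mod 73. 51⁻¹ ≡ 63 (mod 73) since 51·63 = 3213 ≡ 1, so λ ≡ 36.
  x = λ² - 53 - 31 = 1296 - 84 ≡ 44; y = λ·(53 - 44) - 46 ≡ 59. → (44, 59)

(44, 59)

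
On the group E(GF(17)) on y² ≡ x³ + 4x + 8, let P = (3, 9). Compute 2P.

tangent at (3, 9): λ = (3·3² + 4)/(2·9) ≡ 14/1. 1⁻¹ ≡ 1 (mod 17), so λ ≡ 14·1 ≡ 14.
  x = λ² - 3 - 3 = 196 - 6 ≡ 3; y = λ·(3 - 3) - 9 ≡ 8. → (3, 8)

(3, 8)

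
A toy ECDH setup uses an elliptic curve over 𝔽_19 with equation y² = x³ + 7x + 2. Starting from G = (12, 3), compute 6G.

O

Repeated addition: build up to 6G.
2G: tangent at (12, 3): λ = (3·12² + 7)/(2·3) ≡ 2/6. 6⁻¹ ≡ 16 (mod 19) since 6·16 = 96 ≡ 1, so λ ≡ 2·16 ≡ 13.
  x = λ² - 12 - 12 = 169 - 24 ≡ 12; y = λ·(12 - 12) - 3 ≡ 16. → (12, 16)
3G: (12, 16) + (12, 3): same x and y₁ ≡ -y₂, so the sum is the point at infinity.
4G: the point at infinity + (12, 3) = (12, 3) (identity).
5G: tangent at (12, 3): λ = (3·12² + 7)/(2·3) ≡ 2/6. 6⁻¹ ≡ 16 (mod 19) since 6·16 = 96 ≡ 1, so λ ≡ 2·16 ≡ 13.
  x = λ² - 12 - 12 = 169 - 24 ≡ 12; y = λ·(12 - 12) - 3 ≡ 16. → (12, 16)
6G: (12, 16) + (12, 3): same x and y₁ ≡ -y₂, so the sum is the point at infinity.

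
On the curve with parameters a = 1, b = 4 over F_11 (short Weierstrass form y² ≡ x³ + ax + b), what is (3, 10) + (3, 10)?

tangent at (3, 10): λ = (3·3² + 1)/(2·10) ≡ 6/9. 9⁻¹ ≡ 5 (mod 11), so λ ≡ 6·5 ≡ 8.
  x = λ² - 3 - 3 = 64 - 6 ≡ 3; y = λ·(3 - 3) - 10 ≡ 1. → (3, 1)

(3, 1)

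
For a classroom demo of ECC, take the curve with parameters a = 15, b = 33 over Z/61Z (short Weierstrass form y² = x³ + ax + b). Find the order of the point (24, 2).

7

2P: tangent at (24, 2): λ = (3·24² + 15)/(2·2) ≡ 35/4. 4⁻¹ ≡ 46 (mod 61), so λ ≡ 35·46 ≡ 24.
  x = λ² - 24 - 24 = 576 - 48 ≡ 40; y = λ·(24 - 40) - 2 ≡ 41. → (40, 41)
3P: (40, 41) + (24, 2). λ = (2 - 41)/(24 - 40) ≡ 22/45 mod 61. 45⁻¹ ≡ 19 (mod 61) since 45·19 = 855 ≡ 1, so λ ≡ 52.
  x = λ² - 40 - 24 = 2704 - 64 ≡ 17; y = λ·(40 - 17) - 41 ≡ 57. → (17, 57)
4P: (17, 57) + (24, 2). λ = (2 - 57)/(24 - 17) ≡ 6/7 mod 61. 7⁻¹ ≡ 35 (mod 61) since 7·35 = 245 ≡ 1, so λ ≡ 27.
  x = λ² - 17 - 24 = 729 - 41 ≡ 17; y = λ·(17 - 17) - 57 ≡ 4. → (17, 4)
5P: (17, 4) + (24, 2). λ = (2 - 4)/(24 - 17) ≡ 59/7 mod 61. 7⁻¹ ≡ 35 (mod 61), so λ ≡ 52.
  x = λ² - 17 - 24 = 2704 - 41 ≡ 40; y = λ·(17 - 40) - 4 ≡ 20. → (40, 20)
6P: (40, 20) + (24, 2). λ = (2 - 20)/(24 - 40) ≡ 43/45 mod 61. 45⁻¹ ≡ 19 (mod 61), so λ ≡ 24.
  x = λ² - 40 - 24 = 576 - 64 ≡ 24; y = λ·(40 - 24) - 20 ≡ 59. → (24, 59)
7P: (24, 59) + (24, 2): same x and y₁ ≡ -y₂, so the sum is O.
7P = O, so the order is 7.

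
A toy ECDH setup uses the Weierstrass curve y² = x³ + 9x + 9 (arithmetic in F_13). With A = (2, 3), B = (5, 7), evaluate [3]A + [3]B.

First 3A:
Repeated addition: build up to 3A.
2A: tangent at (2, 3): λ = (3·2² + 9)/(2·3) ≡ 8/6. 6⁻¹ ≡ 11 (mod 13), so λ ≡ 8·11 ≡ 10.
  x = λ² - 2 - 2 = 100 - 4 ≡ 5; y = λ·(2 - 5) - 3 ≡ 6. → (5, 6)
3A: (5, 6) + (2, 3). λ = (3 - 6)/(2 - 5) ≡ 10/10 mod 13. 10⁻¹ ≡ 4 (mod 13), so λ ≡ 1.
  x = λ² - 5 - 2 = 1 - 7 ≡ 7; y = λ·(5 - 7) - 6 ≡ 5. → (7, 5)
3A = (7, 5).
Next 3B:
Repeated addition: build up to 3B.
2B: tangent at (5, 7): λ = (3·5² + 9)/(2·7) ≡ 6/1. 1⁻¹ ≡ 1 (mod 13) since 1·1 = 1 ≡ 1, so λ ≡ 6·1 ≡ 6.
  x = λ² - 5 - 5 = 36 - 10 ≡ 0; y = λ·(5 - 0) - 7 ≡ 10. → (0, 10)
3B: (0, 10) + (5, 7). λ = (7 - 10)/(5 - 0) ≡ 10/5 mod 13. 5⁻¹ ≡ 8 (mod 13) since 5·8 = 40 ≡ 1, so λ ≡ 2.
  x = λ² - 0 - 5 = 4 - 5 ≡ 12; y = λ·(0 - 12) - 10 ≡ 5. → (12, 5)
3B = (12, 5).
Finally 3A + 3B:
(7, 5) + (12, 5). λ = (5 - 5)/(12 - 7) ≡ 0/5 mod 13. 5⁻¹ ≡ 8 (mod 13), so λ ≡ 0.
  x = λ² - 7 - 12 = 0 - 19 ≡ 7; y = λ·(7 - 7) - 5 ≡ 8. → (7, 8)

(7, 8)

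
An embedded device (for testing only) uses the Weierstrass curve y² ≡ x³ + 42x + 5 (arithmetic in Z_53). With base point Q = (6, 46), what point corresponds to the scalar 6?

(20, 43)

Double-and-add on 6 = (110)₂. Start with Q = (6, 46) for the leading 1-bit.
double: tangent at (6, 46): λ = (3·6² + 42)/(2·46) ≡ 44/39. 39⁻¹ ≡ 34 (mod 53), so λ ≡ 44·34 ≡ 12.
  x = λ² - 6 - 6 = 144 - 12 ≡ 26; y = λ·(6 - 26) - 46 ≡ 32. → (26, 32)
add Q: (26, 32) + (6, 46). λ = (46 - 32)/(6 - 26) ≡ 14/33 mod 53. 33⁻¹ ≡ 45 (mod 53) since 33·45 = 1485 ≡ 1, so λ ≡ 47.
  x = λ² - 26 - 6 = 2209 - 32 ≡ 4; y = λ·(26 - 4) - 32 ≡ 48. → (4, 48)
double: tangent at (4, 48): λ = (3·4² + 42)/(2·48) ≡ 37/43. 43⁻¹ ≡ 37 (mod 53) since 43·37 = 1591 ≡ 1, so λ ≡ 37·37 ≡ 44.
  x = λ² - 4 - 4 = 1936 - 8 ≡ 20; y = λ·(4 - 20) - 48 ≡ 43. → (20, 43)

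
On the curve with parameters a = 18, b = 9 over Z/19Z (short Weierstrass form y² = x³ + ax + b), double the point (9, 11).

tangent at (9, 11): λ = (3·9² + 18)/(2·11) ≡ 14/3. 3⁻¹ ≡ 13 (mod 19), so λ ≡ 14·13 ≡ 11.
  x = λ² - 9 - 9 = 121 - 18 ≡ 8; y = λ·(9 - 8) - 11 ≡ 0. → (8, 0)

(8, 0)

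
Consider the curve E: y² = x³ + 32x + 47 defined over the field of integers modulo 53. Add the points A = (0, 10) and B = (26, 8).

(43, 30)

(0, 10) + (26, 8). λ = (8 - 10)/(26 - 0) ≡ 51/26 mod 53. 26⁻¹ ≡ 51 (mod 53), so λ ≡ 4.
  x = λ² - 0 - 26 = 16 - 26 ≡ 43; y = λ·(0 - 43) - 10 ≡ 30. → (43, 30)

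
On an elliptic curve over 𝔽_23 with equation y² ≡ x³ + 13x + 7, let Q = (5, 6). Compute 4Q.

Repeated addition: build up to 4Q.
2Q: tangent at (5, 6): λ = (3·5² + 13)/(2·6) ≡ 19/12. 12⁻¹ ≡ 2 (mod 23), so λ ≡ 19·2 ≡ 15.
  x = λ² - 5 - 5 = 225 - 10 ≡ 8; y = λ·(5 - 8) - 6 ≡ 18. → (8, 18)
3Q: (8, 18) + (5, 6). λ = (6 - 18)/(5 - 8) ≡ 11/20 mod 23. 20⁻¹ ≡ 15 (mod 23), so λ ≡ 4.
  x = λ² - 8 - 5 = 16 - 13 ≡ 3; y = λ·(8 - 3) - 18 ≡ 2. → (3, 2)
4Q: (3, 2) + (5, 6). λ = (6 - 2)/(5 - 3) ≡ 4/2 mod 23. 2⁻¹ ≡ 12 (mod 23), so λ ≡ 2.
  x = λ² - 3 - 5 = 4 - 8 ≡ 19; y = λ·(3 - 19) - 2 ≡ 12. → (19, 12)

(19, 12)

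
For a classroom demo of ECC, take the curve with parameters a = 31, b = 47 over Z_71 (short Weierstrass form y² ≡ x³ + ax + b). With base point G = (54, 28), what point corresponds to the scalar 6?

(26, 18)

Double-and-add on 6 = (110)₂. Start with G = (54, 28) for the leading 1-bit.
double: tangent at (54, 28): λ = (3·54² + 31)/(2·28) ≡ 46/56. 56⁻¹ ≡ 52 (mod 71), so λ ≡ 46·52 ≡ 49.
  x = λ² - 54 - 54 = 2401 - 108 ≡ 21; y = λ·(54 - 21) - 28 ≡ 27. → (21, 27)
add G: (21, 27) + (54, 28). λ = (28 - 27)/(54 - 21) ≡ 1/33 mod 71. 33⁻¹ ≡ 28 (mod 71) since 33·28 = 924 ≡ 1, so λ ≡ 28.
  x = λ² - 21 - 54 = 784 - 75 ≡ 70; y = λ·(21 - 70) - 27 ≡ 21. → (70, 21)
double: tangent at (70, 21): λ = (3·70² + 31)/(2·21) ≡ 34/42. 42⁻¹ ≡ 22 (mod 71), so λ ≡ 34·22 ≡ 38.
  x = λ² - 70 - 70 = 1444 - 140 ≡ 26; y = λ·(70 - 26) - 21 ≡ 18. → (26, 18)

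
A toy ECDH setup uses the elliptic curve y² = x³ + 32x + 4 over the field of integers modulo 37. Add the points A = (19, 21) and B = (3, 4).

(5, 17)

(19, 21) + (3, 4). λ = (4 - 21)/(3 - 19) ≡ 20/21 mod 37. 21⁻¹ ≡ 30 (mod 37), so λ ≡ 8.
  x = λ² - 19 - 3 = 64 - 22 ≡ 5; y = λ·(19 - 5) - 21 ≡ 17. → (5, 17)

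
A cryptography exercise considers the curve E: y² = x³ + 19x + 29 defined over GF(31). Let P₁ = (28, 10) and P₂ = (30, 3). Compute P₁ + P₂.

(28, 10) + (30, 3). λ = (3 - 10)/(30 - 28) ≡ 24/2 mod 31. 2⁻¹ ≡ 16 (mod 31) since 2·16 = 32 ≡ 1, so λ ≡ 12.
  x = λ² - 28 - 30 = 144 - 58 ≡ 24; y = λ·(28 - 24) - 10 ≡ 7. → (24, 7)

(24, 7)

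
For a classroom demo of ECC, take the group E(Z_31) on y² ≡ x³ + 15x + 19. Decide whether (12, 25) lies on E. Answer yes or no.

y² = 25² ≡ 5; x³ + 15x + 19 = 1927 ≡ 5 (mod 31). 5 = 5.

yes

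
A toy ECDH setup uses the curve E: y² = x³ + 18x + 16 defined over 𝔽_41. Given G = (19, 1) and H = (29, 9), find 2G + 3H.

(31, 36)

First 2G:
Repeated addition: build up to 2G.
2G: tangent at (19, 1): λ = (3·19² + 18)/(2·1) ≡ 35/2. 2⁻¹ ≡ 21 (mod 41), so λ ≡ 35·21 ≡ 38.
  x = λ² - 19 - 19 = 1444 - 38 ≡ 12; y = λ·(19 - 12) - 1 ≡ 19. → (12, 19)
2G = (12, 19).
Next 3H:
Repeated addition: build up to 3H.
2H: tangent at (29, 9): λ = (3·29² + 18)/(2·9) ≡ 40/18. 18⁻¹ ≡ 16 (mod 41) since 18·16 = 288 ≡ 1, so λ ≡ 40·16 ≡ 25.
  x = λ² - 29 - 29 = 625 - 58 ≡ 34; y = λ·(29 - 34) - 9 ≡ 30. → (34, 30)
3H: (34, 30) + (29, 9). λ = (9 - 30)/(29 - 34) ≡ 20/36 mod 41. 36⁻¹ ≡ 8 (mod 41), so λ ≡ 37.
  x = λ² - 34 - 29 = 1369 - 63 ≡ 35; y = λ·(34 - 35) - 30 ≡ 15. → (35, 15)
3H = (35, 15).
Finally 2G + 3H:
(12, 19) + (35, 15). λ = (15 - 19)/(35 - 12) ≡ 37/23 mod 41. 23⁻¹ ≡ 25 (mod 41), so λ ≡ 23.
  x = λ² - 12 - 35 = 529 - 47 ≡ 31; y = λ·(12 - 31) - 19 ≡ 36. → (31, 36)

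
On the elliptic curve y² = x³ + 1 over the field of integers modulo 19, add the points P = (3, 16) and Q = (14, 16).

(3, 16) + (14, 16). λ = (16 - 16)/(14 - 3) ≡ 0/11 mod 19. 11⁻¹ ≡ 7 (mod 19), so λ ≡ 0.
  x = λ² - 3 - 14 = 0 - 17 ≡ 2; y = λ·(3 - 2) - 16 ≡ 3. → (2, 3)

(2, 3)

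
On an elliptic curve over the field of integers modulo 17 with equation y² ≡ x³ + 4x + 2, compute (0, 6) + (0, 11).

O

The two points share x = 0 and their y-coordinates satisfy 6 + 11 ≡ 0 (mod 17), so they are inverses. Their sum is 𝒪.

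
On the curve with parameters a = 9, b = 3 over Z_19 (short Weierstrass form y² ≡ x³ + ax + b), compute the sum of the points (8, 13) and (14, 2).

(8, 13) + (14, 2). λ = (2 - 13)/(14 - 8) ≡ 8/6 mod 19. 6⁻¹ ≡ 16 (mod 19), so λ ≡ 14.
  x = λ² - 8 - 14 = 196 - 22 ≡ 3; y = λ·(8 - 3) - 13 ≡ 0. → (3, 0)

(3, 0)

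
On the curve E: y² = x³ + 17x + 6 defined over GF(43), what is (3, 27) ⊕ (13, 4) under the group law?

(31, 3)

(3, 27) + (13, 4). λ = (4 - 27)/(13 - 3) ≡ 20/10 mod 43. 10⁻¹ ≡ 13 (mod 43), so λ ≡ 2.
  x = λ² - 3 - 13 = 4 - 16 ≡ 31; y = λ·(3 - 31) - 27 ≡ 3. → (31, 3)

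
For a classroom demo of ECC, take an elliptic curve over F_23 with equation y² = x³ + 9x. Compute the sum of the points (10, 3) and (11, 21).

(10, 3) + (11, 21). λ = (21 - 3)/(11 - 10) ≡ 18/1 mod 23. 1⁻¹ ≡ 1 (mod 23) since 1·1 = 1 ≡ 1, so λ ≡ 18.
  x = λ² - 10 - 11 = 324 - 21 ≡ 4; y = λ·(10 - 4) - 3 ≡ 13. → (4, 13)

(4, 13)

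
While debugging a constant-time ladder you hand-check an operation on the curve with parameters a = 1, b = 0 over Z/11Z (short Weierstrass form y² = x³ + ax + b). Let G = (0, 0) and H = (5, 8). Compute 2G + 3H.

First 2G:
Repeated addition: build up to 2G.
2G: (0, 0) + (0, 0): same x and y₁ ≡ -y₂, so the sum is 𝒪.
2G = 𝒪.
Next 3H:
Repeated addition: build up to 3H.
2H: tangent at (5, 8): λ = (3·5² + 1)/(2·8) ≡ 10/5. 5⁻¹ ≡ 9 (mod 11), so λ ≡ 10·9 ≡ 2.
  x = λ² - 5 - 5 = 4 - 10 ≡ 5; y = λ·(5 - 5) - 8 ≡ 3. → (5, 3)
3H: (5, 3) + (5, 8): same x and y₁ ≡ -y₂, so the sum is 𝒪.
3H = 𝒪.
Finally 2G + 3H:
𝒪 + 𝒪 = 𝒪 (identity).

O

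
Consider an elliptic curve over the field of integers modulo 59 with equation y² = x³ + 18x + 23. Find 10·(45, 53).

(50, 28)

Write Q = (45, 53).
Double-and-add on 10 = (1010)₂. Start with Q = (45, 53) for the leading 1-bit.
double: tangent at (45, 53): λ = (3·45² + 18)/(2·53) ≡ 16/47. 47⁻¹ ≡ 54 (mod 59), so λ ≡ 16·54 ≡ 38.
  x = λ² - 45 - 45 = 1444 - 90 ≡ 56; y = λ·(45 - 56) - 53 ≡ 1. → (56, 1)
double: tangent at (56, 1): λ = (3·56² + 18)/(2·1) ≡ 45/2. 2⁻¹ ≡ 30 (mod 59), so λ ≡ 45·30 ≡ 52.
  x = λ² - 56 - 56 = 2704 - 112 ≡ 55; y = λ·(56 - 55) - 1 ≡ 51. → (55, 51)
add Q: (55, 51) + (45, 53). λ = (53 - 51)/(45 - 55) ≡ 2/49 mod 59. 49⁻¹ ≡ 53 (mod 59), so λ ≡ 47.
  x = λ² - 55 - 45 = 2209 - 100 ≡ 44; y = λ·(55 - 44) - 51 ≡ 53. → (44, 53)
double: tangent at (44, 53): λ = (3·44² + 18)/(2·53) ≡ 44/47. 47⁻¹ ≡ 54 (mod 59), so λ ≡ 44·54 ≡ 16.
  x = λ² - 44 - 44 = 256 - 88 ≡ 50; y = λ·(44 - 50) - 53 ≡ 28. → (50, 28)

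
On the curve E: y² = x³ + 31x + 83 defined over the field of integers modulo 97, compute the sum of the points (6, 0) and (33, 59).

(83, 94)

(6, 0) + (33, 59). λ = (59 - 0)/(33 - 6) ≡ 59/27 mod 97. 27⁻¹ ≡ 18 (mod 97), so λ ≡ 92.
  x = λ² - 6 - 33 = 8464 - 39 ≡ 83; y = λ·(6 - 83) - 0 ≡ 94. → (83, 94)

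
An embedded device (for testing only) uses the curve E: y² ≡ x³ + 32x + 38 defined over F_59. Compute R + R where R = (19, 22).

(7, 30)

tangent at (19, 22): λ = (3·19² + 32)/(2·22) ≡ 53/44. 44⁻¹ ≡ 55 (mod 59), so λ ≡ 53·55 ≡ 24.
  x = λ² - 19 - 19 = 576 - 38 ≡ 7; y = λ·(19 - 7) - 22 ≡ 30. → (7, 30)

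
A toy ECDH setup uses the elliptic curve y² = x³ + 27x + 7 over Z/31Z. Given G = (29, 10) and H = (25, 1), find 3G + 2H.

(9, 24)

First 3G:
Repeated addition: build up to 3G.
2G: tangent at (29, 10): λ = (3·29² + 27)/(2·10) ≡ 8/20. 20⁻¹ ≡ 14 (mod 31), so λ ≡ 8·14 ≡ 19.
  x = λ² - 29 - 29 = 361 - 58 ≡ 24; y = λ·(29 - 24) - 10 ≡ 23. → (24, 23)
3G: (24, 23) + (29, 10). λ = (10 - 23)/(29 - 24) ≡ 18/5 mod 31. 5⁻¹ ≡ 25 (mod 31) since 5·25 = 125 ≡ 1, so λ ≡ 16.
  x = λ² - 24 - 29 = 256 - 53 ≡ 17; y = λ·(24 - 17) - 23 ≡ 27. → (17, 27)
3G = (17, 27).
Next 2H:
Repeated addition: build up to 2H.
2H: tangent at (25, 1): λ = (3·25² + 27)/(2·1) ≡ 11/2. 2⁻¹ ≡ 16 (mod 31) since 2·16 = 32 ≡ 1, so λ ≡ 11·16 ≡ 21.
  x = λ² - 25 - 25 = 441 - 50 ≡ 19; y = λ·(25 - 19) - 1 ≡ 1. → (19, 1)
2H = (19, 1).
Finally 3G + 2H:
(17, 27) + (19, 1). λ = (1 - 27)/(19 - 17) ≡ 5/2 mod 31. 2⁻¹ ≡ 16 (mod 31), so λ ≡ 18.
  x = λ² - 17 - 19 = 324 - 36 ≡ 9; y = λ·(17 - 9) - 27 ≡ 24. → (9, 24)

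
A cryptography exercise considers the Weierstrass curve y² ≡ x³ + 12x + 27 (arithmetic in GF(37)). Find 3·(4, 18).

Write G = (4, 18).
Repeated addition: build up to 3G.
2G: tangent at (4, 18): λ = (3·4² + 12)/(2·18) ≡ 23/36. 36⁻¹ ≡ 36 (mod 37) since 36·36 = 1296 ≡ 1, so λ ≡ 23·36 ≡ 14.
  x = λ² - 4 - 4 = 196 - 8 ≡ 3; y = λ·(4 - 3) - 18 ≡ 33. → (3, 33)
3G: (3, 33) + (4, 18). λ = (18 - 33)/(4 - 3) ≡ 22/1 mod 37. 1⁻¹ ≡ 1 (mod 37), so λ ≡ 22.
  x = λ² - 3 - 4 = 484 - 7 ≡ 33; y = λ·(3 - 33) - 33 ≡ 10. → (33, 10)

(33, 10)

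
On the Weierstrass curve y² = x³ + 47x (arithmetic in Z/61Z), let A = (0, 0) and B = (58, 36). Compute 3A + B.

(25, 56)

First 3A:
Repeated addition: build up to 3A.
2A: (0, 0) + (0, 0): same x and y₁ ≡ -y₂, so the sum is ∞.
3A: ∞ + (0, 0) = (0, 0) (identity).
3A = (0, 0).
Finally 3A + B:
(0, 0) + (58, 36). λ = (36 - 0)/(58 - 0) ≡ 36/58 mod 61. 58⁻¹ ≡ 20 (mod 61), so λ ≡ 49.
  x = λ² - 0 - 58 = 2401 - 58 ≡ 25; y = λ·(0 - 25) - 0 ≡ 56. → (25, 56)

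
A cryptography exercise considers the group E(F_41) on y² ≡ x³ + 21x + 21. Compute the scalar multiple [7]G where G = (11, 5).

Repeated addition: build up to 7G.
2G: tangent at (11, 5): λ = (3·11² + 21)/(2·5) ≡ 15/10. 10⁻¹ ≡ 37 (mod 41) since 10·37 = 370 ≡ 1, so λ ≡ 15·37 ≡ 22.
  x = λ² - 11 - 11 = 484 - 22 ≡ 11; y = λ·(11 - 11) - 5 ≡ 36. → (11, 36)
3G: (11, 36) + (11, 5): same x and y₁ ≡ -y₂, so the sum is O.
4G: O + (11, 5) = (11, 5) (identity).
5G: tangent at (11, 5): λ = (3·11² + 21)/(2·5) ≡ 15/10. 10⁻¹ ≡ 37 (mod 41), so λ ≡ 15·37 ≡ 22.
  x = λ² - 11 - 11 = 484 - 22 ≡ 11; y = λ·(11 - 11) - 5 ≡ 36. → (11, 36)
6G: (11, 36) + (11, 5): same x and y₁ ≡ -y₂, so the sum is O.
7G: O + (11, 5) = (11, 5) (identity).

(11, 5)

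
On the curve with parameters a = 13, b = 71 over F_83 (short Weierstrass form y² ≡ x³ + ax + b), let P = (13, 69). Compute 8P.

(70, 19)

Repeated addition: build up to 8P.
2P: tangent at (13, 69): λ = (3·13² + 13)/(2·69) ≡ 22/55. 55⁻¹ ≡ 80 (mod 83), so λ ≡ 22·80 ≡ 17.
  x = λ² - 13 - 13 = 289 - 26 ≡ 14; y = λ·(13 - 14) - 69 ≡ 80. → (14, 80)
3P: (14, 80) + (13, 69). λ = (69 - 80)/(13 - 14) ≡ 72/82 mod 83. 82⁻¹ ≡ 82 (mod 83), so λ ≡ 11.
  x = λ² - 14 - 13 = 121 - 27 ≡ 11; y = λ·(14 - 11) - 80 ≡ 36. → (11, 36)
4P: (11, 36) + (13, 69). λ = (69 - 36)/(13 - 11) ≡ 33/2 mod 83. 2⁻¹ ≡ 42 (mod 83), so λ ≡ 58.
  x = λ² - 11 - 13 = 3364 - 24 ≡ 20; y = λ·(11 - 20) - 36 ≡ 23. → (20, 23)
5P: (20, 23) + (13, 69). λ = (69 - 23)/(13 - 20) ≡ 46/76 mod 83. 76⁻¹ ≡ 71 (mod 83), so λ ≡ 29.
  x = λ² - 20 - 13 = 841 - 33 ≡ 61; y = λ·(20 - 61) - 23 ≡ 33. → (61, 33)
6P: (61, 33) + (13, 69). λ = (69 - 33)/(13 - 61) ≡ 36/35 mod 83. 35⁻¹ ≡ 19 (mod 83), so λ ≡ 20.
  x = λ² - 61 - 13 = 400 - 74 ≡ 77; y = λ·(61 - 77) - 33 ≡ 62. → (77, 62)
7P: (77, 62) + (13, 69). λ = (69 - 62)/(13 - 77) ≡ 7/19 mod 83. 19⁻¹ ≡ 35 (mod 83), so λ ≡ 79.
  x = λ² - 77 - 13 = 6241 - 90 ≡ 9; y = λ·(77 - 9) - 62 ≡ 81. → (9, 81)
8P: (9, 81) + (13, 69). λ = (69 - 81)/(13 - 9) ≡ 71/4 mod 83. 4⁻¹ ≡ 21 (mod 83) since 4·21 = 84 ≡ 1, so λ ≡ 80.
  x = λ² - 9 - 13 = 6400 - 22 ≡ 70; y = λ·(9 - 70) - 81 ≡ 19. → (70, 19)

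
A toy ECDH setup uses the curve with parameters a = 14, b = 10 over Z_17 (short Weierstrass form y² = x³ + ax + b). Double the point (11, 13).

tangent at (11, 13): λ = (3·11² + 14)/(2·13) ≡ 3/9. 9⁻¹ ≡ 2 (mod 17) since 9·2 = 18 ≡ 1, so λ ≡ 3·2 ≡ 6.
  x = λ² - 11 - 11 = 36 - 22 ≡ 14; y = λ·(11 - 14) - 13 ≡ 3. → (14, 3)

(14, 3)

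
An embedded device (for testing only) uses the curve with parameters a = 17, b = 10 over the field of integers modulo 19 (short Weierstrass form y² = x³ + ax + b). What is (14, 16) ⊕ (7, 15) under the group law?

(14, 16) + (7, 15). λ = (15 - 16)/(7 - 14) ≡ 18/12 mod 19. 12⁻¹ ≡ 8 (mod 19) since 12·8 = 96 ≡ 1, so λ ≡ 11.
  x = λ² - 14 - 7 = 121 - 21 ≡ 5; y = λ·(14 - 5) - 16 ≡ 7. → (5, 7)

(5, 7)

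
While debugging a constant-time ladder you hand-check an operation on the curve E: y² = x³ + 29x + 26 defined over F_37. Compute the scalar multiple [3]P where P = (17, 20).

(4, 24)

Repeated addition: build up to 3P.
2P: tangent at (17, 20): λ = (3·17² + 29)/(2·20) ≡ 8/3. 3⁻¹ ≡ 25 (mod 37) since 3·25 = 75 ≡ 1, so λ ≡ 8·25 ≡ 15.
  x = λ² - 17 - 17 = 225 - 34 ≡ 6; y = λ·(17 - 6) - 20 ≡ 34. → (6, 34)
3P: (6, 34) + (17, 20). λ = (20 - 34)/(17 - 6) ≡ 23/11 mod 37. 11⁻¹ ≡ 27 (mod 37) since 11·27 = 297 ≡ 1, so λ ≡ 29.
  x = λ² - 6 - 17 = 841 - 23 ≡ 4; y = λ·(6 - 4) - 34 ≡ 24. → (4, 24)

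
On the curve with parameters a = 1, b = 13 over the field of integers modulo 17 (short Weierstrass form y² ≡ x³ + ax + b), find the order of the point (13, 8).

2P: tangent at (13, 8): λ = (3·13² + 1)/(2·8) ≡ 15/16. 16⁻¹ ≡ 16 (mod 17) since 16·16 = 256 ≡ 1, so λ ≡ 15·16 ≡ 2.
  x = λ² - 13 - 13 = 4 - 26 ≡ 12; y = λ·(13 - 12) - 8 ≡ 11. → (12, 11)
3P: (12, 11) + (13, 8). λ = (8 - 11)/(13 - 12) ≡ 14/1 mod 17. 1⁻¹ ≡ 1 (mod 17), so λ ≡ 14.
  x = λ² - 12 - 13 = 196 - 25 ≡ 1; y = λ·(12 - 1) - 11 ≡ 7. → (1, 7)
4P: (1, 7) + (13, 8). λ = (8 - 7)/(13 - 1) ≡ 1/12 mod 17. 12⁻¹ ≡ 10 (mod 17), so λ ≡ 10.
  x = λ² - 1 - 13 = 100 - 14 ≡ 1; y = λ·(1 - 1) - 7 ≡ 10. → (1, 10)
5P: (1, 10) + (13, 8). λ = (8 - 10)/(13 - 1) ≡ 15/12 mod 17. 12⁻¹ ≡ 10 (mod 17), so λ ≡ 14.
  x = λ² - 1 - 13 = 196 - 14 ≡ 12; y = λ·(1 - 12) - 10 ≡ 6. → (12, 6)
6P: (12, 6) + (13, 8). λ = (8 - 6)/(13 - 12) ≡ 2/1 mod 17. 1⁻¹ ≡ 1 (mod 17), so λ ≡ 2.
  x = λ² - 12 - 13 = 4 - 25 ≡ 13; y = λ·(12 - 13) - 6 ≡ 9. → (13, 9)
7P: (13, 9) + (13, 8): same x and y₁ ≡ -y₂, so the sum is ∞.
7P = ∞, so the order is 7.

7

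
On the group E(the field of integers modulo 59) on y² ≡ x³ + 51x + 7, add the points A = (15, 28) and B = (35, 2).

(16, 50)

(15, 28) + (35, 2). λ = (2 - 28)/(35 - 15) ≡ 33/20 mod 59. 20⁻¹ ≡ 3 (mod 59), so λ ≡ 40.
  x = λ² - 15 - 35 = 1600 - 50 ≡ 16; y = λ·(15 - 16) - 28 ≡ 50. → (16, 50)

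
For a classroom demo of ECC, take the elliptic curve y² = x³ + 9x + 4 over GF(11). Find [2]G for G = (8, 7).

(7, 5)

tangent at (8, 7): λ = (3·8² + 9)/(2·7) ≡ 3/3. 3⁻¹ ≡ 4 (mod 11) since 3·4 = 12 ≡ 1, so λ ≡ 3·4 ≡ 1.
  x = λ² - 8 - 8 = 1 - 16 ≡ 7; y = λ·(8 - 7) - 7 ≡ 5. → (7, 5)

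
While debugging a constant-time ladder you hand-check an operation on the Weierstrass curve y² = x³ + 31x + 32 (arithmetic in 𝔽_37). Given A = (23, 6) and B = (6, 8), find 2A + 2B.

First 2A:
Repeated addition: build up to 2A.
2A: tangent at (23, 6): λ = (3·23² + 31)/(2·6) ≡ 27/12. 12⁻¹ ≡ 34 (mod 37) since 12·34 = 408 ≡ 1, so λ ≡ 27·34 ≡ 30.
  x = λ² - 23 - 23 = 900 - 46 ≡ 3; y = λ·(23 - 3) - 6 ≡ 2. → (3, 2)
2A = (3, 2).
Next 2B:
Repeated addition: build up to 2B.
2B: tangent at (6, 8): λ = (3·6² + 31)/(2·8) ≡ 28/16. 16⁻¹ ≡ 7 (mod 37) since 16·7 = 112 ≡ 1, so λ ≡ 28·7 ≡ 11.
  x = λ² - 6 - 6 = 121 - 12 ≡ 35; y = λ·(6 - 35) - 8 ≡ 6. → (35, 6)
2B = (35, 6).
Finally 2A + 2B:
(3, 2) + (35, 6). λ = (6 - 2)/(35 - 3) ≡ 4/32 mod 37. 32⁻¹ ≡ 22 (mod 37) since 32·22 = 704 ≡ 1, so λ ≡ 14.
  x = λ² - 3 - 35 = 196 - 38 ≡ 10; y = λ·(3 - 10) - 2 ≡ 11. → (10, 11)

(10, 11)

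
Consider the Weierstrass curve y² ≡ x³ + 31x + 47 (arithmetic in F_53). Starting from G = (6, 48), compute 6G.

Double-and-add on 6 = (110)₂. Start with G = (6, 48) for the leading 1-bit.
double: tangent at (6, 48): λ = (3·6² + 31)/(2·48) ≡ 33/43. 43⁻¹ ≡ 37 (mod 53), so λ ≡ 33·37 ≡ 2.
  x = λ² - 6 - 6 = 4 - 12 ≡ 45; y = λ·(6 - 45) - 48 ≡ 33. → (45, 33)
add G: (45, 33) + (6, 48). λ = (48 - 33)/(6 - 45) ≡ 15/14 mod 53. 14⁻¹ ≡ 19 (mod 53), so λ ≡ 20.
  x = λ² - 45 - 6 = 400 - 51 ≡ 31; y = λ·(45 - 31) - 33 ≡ 35. → (31, 35)
double: tangent at (31, 35): λ = (3·31² + 31)/(2·35) ≡ 52/17. 17⁻¹ ≡ 25 (mod 53), so λ ≡ 52·25 ≡ 28.
  x = λ² - 31 - 31 = 784 - 62 ≡ 33; y = λ·(31 - 33) - 35 ≡ 15. → (33, 15)

(33, 15)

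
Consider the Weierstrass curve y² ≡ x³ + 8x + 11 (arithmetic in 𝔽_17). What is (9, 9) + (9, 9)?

(15, 15)

tangent at (9, 9): λ = (3·9² + 8)/(2·9) ≡ 13/1. 1⁻¹ ≡ 1 (mod 17) since 1·1 = 1 ≡ 1, so λ ≡ 13·1 ≡ 13.
  x = λ² - 9 - 9 = 169 - 18 ≡ 15; y = λ·(9 - 15) - 9 ≡ 15. → (15, 15)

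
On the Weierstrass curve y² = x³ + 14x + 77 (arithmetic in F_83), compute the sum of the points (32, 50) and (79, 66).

(32, 50) + (79, 66). λ = (66 - 50)/(79 - 32) ≡ 16/47 mod 83. 47⁻¹ ≡ 53 (mod 83), so λ ≡ 18.
  x = λ² - 32 - 79 = 324 - 111 ≡ 47; y = λ·(32 - 47) - 50 ≡ 12. → (47, 12)

(47, 12)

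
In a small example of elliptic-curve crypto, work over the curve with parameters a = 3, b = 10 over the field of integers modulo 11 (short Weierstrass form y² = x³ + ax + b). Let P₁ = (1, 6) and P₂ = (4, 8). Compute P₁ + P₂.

(4, 3)

(1, 6) + (4, 8). λ = (8 - 6)/(4 - 1) ≡ 2/3 mod 11. 3⁻¹ ≡ 4 (mod 11) since 3·4 = 12 ≡ 1, so λ ≡ 8.
  x = λ² - 1 - 4 = 64 - 5 ≡ 4; y = λ·(1 - 4) - 6 ≡ 3. → (4, 3)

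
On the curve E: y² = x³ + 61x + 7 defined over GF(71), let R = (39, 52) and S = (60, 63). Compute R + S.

(39, 52) + (60, 63). λ = (63 - 52)/(60 - 39) ≡ 11/21 mod 71. 21⁻¹ ≡ 44 (mod 71) since 21·44 = 924 ≡ 1, so λ ≡ 58.
  x = λ² - 39 - 60 = 3364 - 99 ≡ 70; y = λ·(39 - 70) - 52 ≡ 67. → (70, 67)

(70, 67)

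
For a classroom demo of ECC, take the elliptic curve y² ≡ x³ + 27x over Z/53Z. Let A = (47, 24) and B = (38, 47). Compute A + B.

(47, 24) + (38, 47). λ = (47 - 24)/(38 - 47) ≡ 23/44 mod 53. 44⁻¹ ≡ 47 (mod 53), so λ ≡ 21.
  x = λ² - 47 - 38 = 441 - 85 ≡ 38; y = λ·(47 - 38) - 24 ≡ 6. → (38, 6)

(38, 6)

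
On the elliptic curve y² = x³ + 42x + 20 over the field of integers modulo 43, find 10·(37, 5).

Write Q = (37, 5).
Repeated addition: build up to 10Q.
2Q: tangent at (37, 5): λ = (3·37² + 42)/(2·5) ≡ 21/10. 10⁻¹ ≡ 13 (mod 43), so λ ≡ 21·13 ≡ 15.
  x = λ² - 37 - 37 = 225 - 74 ≡ 22; y = λ·(37 - 22) - 5 ≡ 5. → (22, 5)
3Q: (22, 5) + (37, 5). λ = (5 - 5)/(37 - 22) ≡ 0/15 mod 43. 15⁻¹ ≡ 23 (mod 43), so λ ≡ 0.
  x = λ² - 22 - 37 = 0 - 59 ≡ 27; y = λ·(22 - 27) - 5 ≡ 38. → (27, 38)
4Q: (27, 38) + (37, 5). λ = (5 - 38)/(37 - 27) ≡ 10/10 mod 43. 10⁻¹ ≡ 13 (mod 43) since 10·13 = 130 ≡ 1, so λ ≡ 1.
  x = λ² - 27 - 37 = 1 - 64 ≡ 23; y = λ·(27 - 23) - 38 ≡ 9. → (23, 9)
5Q: (23, 9) + (37, 5). λ = (5 - 9)/(37 - 23) ≡ 39/14 mod 43. 14⁻¹ ≡ 40 (mod 43) since 14·40 = 560 ≡ 1, so λ ≡ 12.
  x = λ² - 23 - 37 = 144 - 60 ≡ 41; y = λ·(23 - 41) - 9 ≡ 33. → (41, 33)
6Q: (41, 33) + (37, 5). λ = (5 - 33)/(37 - 41) ≡ 15/39 mod 43. 39⁻¹ ≡ 32 (mod 43), so λ ≡ 7.
  x = λ² - 41 - 37 = 49 - 78 ≡ 14; y = λ·(41 - 14) - 33 ≡ 27. → (14, 27)
7Q: (14, 27) + (37, 5). λ = (5 - 27)/(37 - 14) ≡ 21/23 mod 43. 23⁻¹ ≡ 15 (mod 43) since 23·15 = 345 ≡ 1, so λ ≡ 14.
  x = λ² - 14 - 37 = 196 - 51 ≡ 16; y = λ·(14 - 16) - 27 ≡ 31. → (16, 31)
8Q: (16, 31) + (37, 5). λ = (5 - 31)/(37 - 16) ≡ 17/21 mod 43. 21⁻¹ ≡ 41 (mod 43), so λ ≡ 9.
  x = λ² - 16 - 37 = 81 - 53 ≡ 28; y = λ·(16 - 28) - 31 ≡ 33. → (28, 33)
9Q: (28, 33) + (37, 5). λ = (5 - 33)/(37 - 28) ≡ 15/9 mod 43. 9⁻¹ ≡ 24 (mod 43) since 9·24 = 216 ≡ 1, so λ ≡ 16.
  x = λ² - 28 - 37 = 256 - 65 ≡ 19; y = λ·(28 - 19) - 33 ≡ 25. → (19, 25)
10Q: (19, 25) + (37, 5). λ = (5 - 25)/(37 - 19) ≡ 23/18 mod 43. 18⁻¹ ≡ 12 (mod 43), so λ ≡ 18.
  x = λ² - 19 - 37 = 324 - 56 ≡ 10; y = λ·(19 - 10) - 25 ≡ 8. → (10, 8)

(10, 8)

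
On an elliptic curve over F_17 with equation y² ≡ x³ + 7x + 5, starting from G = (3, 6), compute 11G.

(12, 7)

Double-and-add on 11 = (1011)₂. Start with G = (3, 6) for the leading 1-bit.
double: tangent at (3, 6): λ = (3·3² + 7)/(2·6) ≡ 0/12. 12⁻¹ ≡ 10 (mod 17), so λ ≡ 0·10 ≡ 0.
  x = λ² - 3 - 3 = 0 - 6 ≡ 11; y = λ·(3 - 11) - 6 ≡ 11. → (11, 11)
double: tangent at (11, 11): λ = (3·11² + 7)/(2·11) ≡ 13/5. 5⁻¹ ≡ 7 (mod 17) since 5·7 = 35 ≡ 1, so λ ≡ 13·7 ≡ 6.
  x = λ² - 11 - 11 = 36 - 22 ≡ 14; y = λ·(11 - 14) - 11 ≡ 5. → (14, 5)
add G: (14, 5) + (3, 6). λ = (6 - 5)/(3 - 14) ≡ 1/6 mod 17. 6⁻¹ ≡ 3 (mod 17), so λ ≡ 3.
  x = λ² - 14 - 3 = 9 - 17 ≡ 9; y = λ·(14 - 9) - 5 ≡ 10. → (9, 10)
double: tangent at (9, 10): λ = (3·9² + 7)/(2·10) ≡ 12/3. 3⁻¹ ≡ 6 (mod 17), so λ ≡ 12·6 ≡ 4.
  x = λ² - 9 - 9 = 16 - 18 ≡ 15; y = λ·(9 - 15) - 10 ≡ 0. → (15, 0)
add G: (15, 0) + (3, 6). λ = (6 - 0)/(3 - 15) ≡ 6/5 mod 17. 5⁻¹ ≡ 7 (mod 17), so λ ≡ 8.
  x = λ² - 15 - 3 = 64 - 18 ≡ 12; y = λ·(15 - 12) - 0 ≡ 7. → (12, 7)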